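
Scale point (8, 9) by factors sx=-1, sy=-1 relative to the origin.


Scaling: (x*sx, y*sy) = (8*-1, 9*-1) = (-8, -9)

(-8, -9)


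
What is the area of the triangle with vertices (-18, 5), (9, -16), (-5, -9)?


Area = |x1(y2-y3) + x2(y3-y1) + x3(y1-y2)| / 2
= |-18*(-16--9) + 9*(-9-5) + -5*(5--16)| / 2
= 52.5

52.5


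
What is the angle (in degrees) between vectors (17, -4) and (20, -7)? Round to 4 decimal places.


dot = 17*20 + -4*-7 = 368
|u| = 17.4642, |v| = 21.1896
cos(angle) = 0.9944
angle = 6.0495 degrees

6.0495 degrees


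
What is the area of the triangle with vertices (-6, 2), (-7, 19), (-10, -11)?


Area = |x1(y2-y3) + x2(y3-y1) + x3(y1-y2)| / 2
= |-6*(19--11) + -7*(-11-2) + -10*(2-19)| / 2
= 40.5

40.5


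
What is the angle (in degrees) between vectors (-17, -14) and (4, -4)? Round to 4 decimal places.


dot = -17*4 + -14*-4 = -12
|u| = 22.0227, |v| = 5.6569
cos(angle) = -0.0963
angle = 95.5275 degrees

95.5275 degrees


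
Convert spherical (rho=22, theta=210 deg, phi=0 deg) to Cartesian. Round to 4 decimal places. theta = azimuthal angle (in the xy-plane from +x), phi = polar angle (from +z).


x = 22 * sin(0) * cos(210) = 0
y = 22 * sin(0) * sin(210) = 0
z = 22 * cos(0) = 22

(0, 0, 22)


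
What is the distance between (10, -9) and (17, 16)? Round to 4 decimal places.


d = sqrt((17-10)^2 + (16--9)^2) = 25.9615

25.9615


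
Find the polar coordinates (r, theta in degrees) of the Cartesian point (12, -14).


r = sqrt(12^2 + (-14)^2) = 18.4391
theta = atan2(-14, 12) = 310.6013 degrees

r = 18.4391, theta = 310.6013 degrees


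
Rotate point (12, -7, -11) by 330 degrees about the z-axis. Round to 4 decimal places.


x' = 12*cos(330) - -7*sin(330) = 6.8923
y' = 12*sin(330) + -7*cos(330) = -12.0622
z' = -11

(6.8923, -12.0622, -11)


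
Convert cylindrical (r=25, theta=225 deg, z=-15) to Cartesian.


x = 25 * cos(225) = -17.6777
y = 25 * sin(225) = -17.6777
z = -15

(-17.6777, -17.6777, -15)


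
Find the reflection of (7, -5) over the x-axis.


Reflection across x-axis: (x, y) -> (x, -y)
(7, -5) -> (7, 5)

(7, 5)


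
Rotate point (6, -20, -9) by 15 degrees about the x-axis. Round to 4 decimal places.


x' = 6
y' = -20*cos(15) - -9*sin(15) = -16.9891
z' = -20*sin(15) + -9*cos(15) = -13.8697

(6, -16.9891, -13.8697)


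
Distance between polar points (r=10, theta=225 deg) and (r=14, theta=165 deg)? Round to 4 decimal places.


d = sqrt(r1^2 + r2^2 - 2*r1*r2*cos(t2-t1))
d = sqrt(10^2 + 14^2 - 2*10*14*cos(165-225)) = 12.49

12.49


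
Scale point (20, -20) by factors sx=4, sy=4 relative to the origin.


Scaling: (x*sx, y*sy) = (20*4, -20*4) = (80, -80)

(80, -80)


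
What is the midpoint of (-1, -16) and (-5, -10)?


Midpoint = ((-1+-5)/2, (-16+-10)/2) = (-3, -13)

(-3, -13)


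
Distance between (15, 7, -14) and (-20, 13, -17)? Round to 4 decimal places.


d = sqrt((-20-15)^2 + (13-7)^2 + (-17--14)^2) = 35.6371

35.6371


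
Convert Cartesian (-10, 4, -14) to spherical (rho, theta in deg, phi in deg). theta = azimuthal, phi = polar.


rho = sqrt((-10)^2 + 4^2 + (-14)^2) = 17.6635
theta = atan2(4, -10) = 158.1986 deg
phi = acos(-14/17.6635) = 142.4286 deg

rho = 17.6635, theta = 158.1986 deg, phi = 142.4286 deg


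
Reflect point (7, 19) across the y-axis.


Reflection across y-axis: (x, y) -> (-x, y)
(7, 19) -> (-7, 19)

(-7, 19)


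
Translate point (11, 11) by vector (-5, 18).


Translation: (x+dx, y+dy) = (11+-5, 11+18) = (6, 29)

(6, 29)


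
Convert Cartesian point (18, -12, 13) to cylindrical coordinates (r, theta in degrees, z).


r = sqrt(18^2 + (-12)^2) = 21.6333
theta = atan2(-12, 18) = 326.3099 deg
z = 13

r = 21.6333, theta = 326.3099 deg, z = 13


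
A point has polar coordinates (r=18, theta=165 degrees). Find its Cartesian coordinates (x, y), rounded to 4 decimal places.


x = 18 * cos(165) = -17.3867
y = 18 * sin(165) = 4.6587

(-17.3867, 4.6587)


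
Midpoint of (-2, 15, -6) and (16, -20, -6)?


Midpoint = ((-2+16)/2, (15+-20)/2, (-6+-6)/2) = (7, -2.5, -6)

(7, -2.5, -6)


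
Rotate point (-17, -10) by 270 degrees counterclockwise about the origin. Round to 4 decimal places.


x' = -17*cos(270) - -10*sin(270) = -10
y' = -17*sin(270) + -10*cos(270) = 17

(-10, 17)


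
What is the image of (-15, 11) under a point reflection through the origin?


Reflection through origin: (x, y) -> (-x, -y)
(-15, 11) -> (15, -11)

(15, -11)


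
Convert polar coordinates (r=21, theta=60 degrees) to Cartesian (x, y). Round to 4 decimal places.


x = 21 * cos(60) = 10.5
y = 21 * sin(60) = 18.1865

(10.5, 18.1865)


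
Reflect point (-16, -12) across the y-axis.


Reflection across y-axis: (x, y) -> (-x, y)
(-16, -12) -> (16, -12)

(16, -12)


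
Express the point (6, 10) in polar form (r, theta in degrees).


r = sqrt(6^2 + 10^2) = 11.6619
theta = atan2(10, 6) = 59.0362 degrees

r = 11.6619, theta = 59.0362 degrees


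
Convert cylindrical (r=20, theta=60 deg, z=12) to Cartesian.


x = 20 * cos(60) = 10
y = 20 * sin(60) = 17.3205
z = 12

(10, 17.3205, 12)


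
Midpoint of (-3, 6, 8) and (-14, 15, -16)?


Midpoint = ((-3+-14)/2, (6+15)/2, (8+-16)/2) = (-8.5, 10.5, -4)

(-8.5, 10.5, -4)


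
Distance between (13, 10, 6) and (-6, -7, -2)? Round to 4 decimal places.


d = sqrt((-6-13)^2 + (-7-10)^2 + (-2-6)^2) = 26.7208

26.7208


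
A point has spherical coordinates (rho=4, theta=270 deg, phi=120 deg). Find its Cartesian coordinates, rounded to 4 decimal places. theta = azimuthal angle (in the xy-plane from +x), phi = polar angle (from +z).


x = 4 * sin(120) * cos(270) = 0
y = 4 * sin(120) * sin(270) = -3.4641
z = 4 * cos(120) = -2

(0, -3.4641, -2)


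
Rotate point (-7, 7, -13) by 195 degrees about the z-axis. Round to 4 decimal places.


x' = -7*cos(195) - 7*sin(195) = 8.5732
y' = -7*sin(195) + 7*cos(195) = -4.9497
z' = -13

(8.5732, -4.9497, -13)


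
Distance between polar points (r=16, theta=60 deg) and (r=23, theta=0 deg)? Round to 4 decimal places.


d = sqrt(r1^2 + r2^2 - 2*r1*r2*cos(t2-t1))
d = sqrt(16^2 + 23^2 - 2*16*23*cos(0-60)) = 20.4206

20.4206


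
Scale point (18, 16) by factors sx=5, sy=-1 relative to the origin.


Scaling: (x*sx, y*sy) = (18*5, 16*-1) = (90, -16)

(90, -16)


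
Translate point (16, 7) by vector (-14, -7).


Translation: (x+dx, y+dy) = (16+-14, 7+-7) = (2, 0)

(2, 0)


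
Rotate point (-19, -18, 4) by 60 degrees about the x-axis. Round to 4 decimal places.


x' = -19
y' = -18*cos(60) - 4*sin(60) = -12.4641
z' = -18*sin(60) + 4*cos(60) = -13.5885

(-19, -12.4641, -13.5885)


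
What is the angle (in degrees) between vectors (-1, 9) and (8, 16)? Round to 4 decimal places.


dot = -1*8 + 9*16 = 136
|u| = 9.0554, |v| = 17.8885
cos(angle) = 0.8396
angle = 32.9052 degrees

32.9052 degrees


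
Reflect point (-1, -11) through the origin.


Reflection through origin: (x, y) -> (-x, -y)
(-1, -11) -> (1, 11)

(1, 11)


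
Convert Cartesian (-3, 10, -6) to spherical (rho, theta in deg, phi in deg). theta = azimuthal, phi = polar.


rho = sqrt((-3)^2 + 10^2 + (-6)^2) = 12.0416
theta = atan2(10, -3) = 106.6992 deg
phi = acos(-6/12.0416) = 119.8858 deg

rho = 12.0416, theta = 106.6992 deg, phi = 119.8858 deg


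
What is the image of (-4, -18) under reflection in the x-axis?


Reflection across x-axis: (x, y) -> (x, -y)
(-4, -18) -> (-4, 18)

(-4, 18)


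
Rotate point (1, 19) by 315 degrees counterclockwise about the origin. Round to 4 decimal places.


x' = 1*cos(315) - 19*sin(315) = 14.1421
y' = 1*sin(315) + 19*cos(315) = 12.7279

(14.1421, 12.7279)


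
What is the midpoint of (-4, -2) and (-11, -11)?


Midpoint = ((-4+-11)/2, (-2+-11)/2) = (-7.5, -6.5)

(-7.5, -6.5)


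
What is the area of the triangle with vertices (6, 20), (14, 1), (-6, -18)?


Area = |x1(y2-y3) + x2(y3-y1) + x3(y1-y2)| / 2
= |6*(1--18) + 14*(-18-20) + -6*(20-1)| / 2
= 266

266


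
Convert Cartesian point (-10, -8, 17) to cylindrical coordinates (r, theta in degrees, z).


r = sqrt((-10)^2 + (-8)^2) = 12.8062
theta = atan2(-8, -10) = 218.6598 deg
z = 17

r = 12.8062, theta = 218.6598 deg, z = 17


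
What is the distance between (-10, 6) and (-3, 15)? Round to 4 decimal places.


d = sqrt((-3--10)^2 + (15-6)^2) = 11.4018

11.4018


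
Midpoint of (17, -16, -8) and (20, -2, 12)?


Midpoint = ((17+20)/2, (-16+-2)/2, (-8+12)/2) = (18.5, -9, 2)

(18.5, -9, 2)


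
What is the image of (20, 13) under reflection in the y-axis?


Reflection across y-axis: (x, y) -> (-x, y)
(20, 13) -> (-20, 13)

(-20, 13)


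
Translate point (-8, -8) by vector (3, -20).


Translation: (x+dx, y+dy) = (-8+3, -8+-20) = (-5, -28)

(-5, -28)


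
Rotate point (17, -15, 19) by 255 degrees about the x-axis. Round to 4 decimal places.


x' = 17
y' = -15*cos(255) - 19*sin(255) = 22.2349
z' = -15*sin(255) + 19*cos(255) = 9.5713

(17, 22.2349, 9.5713)


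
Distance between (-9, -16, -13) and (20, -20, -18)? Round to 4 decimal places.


d = sqrt((20--9)^2 + (-20--16)^2 + (-18--13)^2) = 29.6985

29.6985


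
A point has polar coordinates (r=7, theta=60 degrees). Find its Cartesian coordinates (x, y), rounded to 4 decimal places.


x = 7 * cos(60) = 3.5
y = 7 * sin(60) = 6.0622

(3.5, 6.0622)


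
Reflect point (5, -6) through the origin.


Reflection through origin: (x, y) -> (-x, -y)
(5, -6) -> (-5, 6)

(-5, 6)


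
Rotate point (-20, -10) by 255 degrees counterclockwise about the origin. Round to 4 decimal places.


x' = -20*cos(255) - -10*sin(255) = -4.4829
y' = -20*sin(255) + -10*cos(255) = 21.9067

(-4.4829, 21.9067)


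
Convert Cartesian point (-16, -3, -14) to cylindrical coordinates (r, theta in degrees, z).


r = sqrt((-16)^2 + (-3)^2) = 16.2788
theta = atan2(-3, -16) = 190.6197 deg
z = -14

r = 16.2788, theta = 190.6197 deg, z = -14


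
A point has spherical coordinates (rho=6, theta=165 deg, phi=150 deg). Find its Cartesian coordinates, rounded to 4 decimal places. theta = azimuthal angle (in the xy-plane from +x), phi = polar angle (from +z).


x = 6 * sin(150) * cos(165) = -2.8978
y = 6 * sin(150) * sin(165) = 0.7765
z = 6 * cos(150) = -5.1962

(-2.8978, 0.7765, -5.1962)


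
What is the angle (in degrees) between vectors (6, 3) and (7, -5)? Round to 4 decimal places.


dot = 6*7 + 3*-5 = 27
|u| = 6.7082, |v| = 8.6023
cos(angle) = 0.4679
angle = 62.1027 degrees

62.1027 degrees


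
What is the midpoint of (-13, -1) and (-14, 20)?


Midpoint = ((-13+-14)/2, (-1+20)/2) = (-13.5, 9.5)

(-13.5, 9.5)


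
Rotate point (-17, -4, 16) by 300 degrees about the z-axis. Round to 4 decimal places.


x' = -17*cos(300) - -4*sin(300) = -11.9641
y' = -17*sin(300) + -4*cos(300) = 12.7224
z' = 16

(-11.9641, 12.7224, 16)


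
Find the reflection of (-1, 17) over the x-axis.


Reflection across x-axis: (x, y) -> (x, -y)
(-1, 17) -> (-1, -17)

(-1, -17)


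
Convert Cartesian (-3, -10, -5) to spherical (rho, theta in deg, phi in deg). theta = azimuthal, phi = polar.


rho = sqrt((-3)^2 + (-10)^2 + (-5)^2) = 11.5758
theta = atan2(-10, -3) = 253.3008 deg
phi = acos(-5/11.5758) = 115.5904 deg

rho = 11.5758, theta = 253.3008 deg, phi = 115.5904 deg


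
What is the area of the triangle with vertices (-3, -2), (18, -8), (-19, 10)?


Area = |x1(y2-y3) + x2(y3-y1) + x3(y1-y2)| / 2
= |-3*(-8-10) + 18*(10--2) + -19*(-2--8)| / 2
= 78

78


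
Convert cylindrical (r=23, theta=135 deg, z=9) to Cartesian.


x = 23 * cos(135) = -16.2635
y = 23 * sin(135) = 16.2635
z = 9

(-16.2635, 16.2635, 9)


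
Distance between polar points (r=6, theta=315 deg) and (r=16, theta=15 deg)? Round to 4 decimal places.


d = sqrt(r1^2 + r2^2 - 2*r1*r2*cos(t2-t1))
d = sqrt(6^2 + 16^2 - 2*6*16*cos(15-315)) = 14

14


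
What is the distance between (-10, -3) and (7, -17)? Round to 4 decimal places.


d = sqrt((7--10)^2 + (-17--3)^2) = 22.0227

22.0227


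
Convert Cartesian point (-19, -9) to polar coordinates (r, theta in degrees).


r = sqrt((-19)^2 + (-9)^2) = 21.0238
theta = atan2(-9, -19) = 205.3462 degrees

r = 21.0238, theta = 205.3462 degrees


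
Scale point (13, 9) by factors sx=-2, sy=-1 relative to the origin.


Scaling: (x*sx, y*sy) = (13*-2, 9*-1) = (-26, -9)

(-26, -9)


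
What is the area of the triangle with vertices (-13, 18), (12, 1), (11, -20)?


Area = |x1(y2-y3) + x2(y3-y1) + x3(y1-y2)| / 2
= |-13*(1--20) + 12*(-20-18) + 11*(18-1)| / 2
= 271

271


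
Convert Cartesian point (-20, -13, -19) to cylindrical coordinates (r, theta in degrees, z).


r = sqrt((-20)^2 + (-13)^2) = 23.8537
theta = atan2(-13, -20) = 213.0239 deg
z = -19

r = 23.8537, theta = 213.0239 deg, z = -19


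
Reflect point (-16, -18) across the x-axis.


Reflection across x-axis: (x, y) -> (x, -y)
(-16, -18) -> (-16, 18)

(-16, 18)


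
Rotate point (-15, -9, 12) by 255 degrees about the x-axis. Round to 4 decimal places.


x' = -15
y' = -9*cos(255) - 12*sin(255) = 13.9205
z' = -9*sin(255) + 12*cos(255) = 5.5875

(-15, 13.9205, 5.5875)


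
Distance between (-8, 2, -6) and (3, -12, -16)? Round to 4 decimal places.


d = sqrt((3--8)^2 + (-12-2)^2 + (-16--6)^2) = 20.4206

20.4206


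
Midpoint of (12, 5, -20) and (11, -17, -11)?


Midpoint = ((12+11)/2, (5+-17)/2, (-20+-11)/2) = (11.5, -6, -15.5)

(11.5, -6, -15.5)


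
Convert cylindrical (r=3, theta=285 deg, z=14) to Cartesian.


x = 3 * cos(285) = 0.7765
y = 3 * sin(285) = -2.8978
z = 14

(0.7765, -2.8978, 14)


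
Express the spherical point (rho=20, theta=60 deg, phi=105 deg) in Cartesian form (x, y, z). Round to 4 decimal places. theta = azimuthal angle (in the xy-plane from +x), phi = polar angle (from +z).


x = 20 * sin(105) * cos(60) = 9.6593
y = 20 * sin(105) * sin(60) = 16.7303
z = 20 * cos(105) = -5.1764

(9.6593, 16.7303, -5.1764)


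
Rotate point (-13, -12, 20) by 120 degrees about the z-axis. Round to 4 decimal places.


x' = -13*cos(120) - -12*sin(120) = 16.8923
y' = -13*sin(120) + -12*cos(120) = -5.2583
z' = 20

(16.8923, -5.2583, 20)


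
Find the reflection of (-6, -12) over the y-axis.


Reflection across y-axis: (x, y) -> (-x, y)
(-6, -12) -> (6, -12)

(6, -12)


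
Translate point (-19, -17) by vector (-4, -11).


Translation: (x+dx, y+dy) = (-19+-4, -17+-11) = (-23, -28)

(-23, -28)


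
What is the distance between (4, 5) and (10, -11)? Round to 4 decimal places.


d = sqrt((10-4)^2 + (-11-5)^2) = 17.088

17.088


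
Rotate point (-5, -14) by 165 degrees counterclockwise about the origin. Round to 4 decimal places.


x' = -5*cos(165) - -14*sin(165) = 8.4531
y' = -5*sin(165) + -14*cos(165) = 12.2289

(8.4531, 12.2289)


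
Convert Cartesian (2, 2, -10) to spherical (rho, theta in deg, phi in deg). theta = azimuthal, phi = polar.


rho = sqrt(2^2 + 2^2 + (-10)^2) = 10.3923
theta = atan2(2, 2) = 45 deg
phi = acos(-10/10.3923) = 164.2068 deg

rho = 10.3923, theta = 45 deg, phi = 164.2068 deg


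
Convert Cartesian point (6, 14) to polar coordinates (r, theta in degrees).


r = sqrt(6^2 + 14^2) = 15.2315
theta = atan2(14, 6) = 66.8014 degrees

r = 15.2315, theta = 66.8014 degrees


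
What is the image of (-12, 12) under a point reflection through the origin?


Reflection through origin: (x, y) -> (-x, -y)
(-12, 12) -> (12, -12)

(12, -12)


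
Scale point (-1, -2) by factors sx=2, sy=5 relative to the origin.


Scaling: (x*sx, y*sy) = (-1*2, -2*5) = (-2, -10)

(-2, -10)


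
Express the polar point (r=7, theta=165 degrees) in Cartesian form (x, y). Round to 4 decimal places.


x = 7 * cos(165) = -6.7615
y = 7 * sin(165) = 1.8117

(-6.7615, 1.8117)


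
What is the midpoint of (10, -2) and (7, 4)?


Midpoint = ((10+7)/2, (-2+4)/2) = (8.5, 1)

(8.5, 1)


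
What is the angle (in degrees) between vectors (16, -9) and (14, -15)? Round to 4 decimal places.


dot = 16*14 + -9*-15 = 359
|u| = 18.3576, |v| = 20.5183
cos(angle) = 0.9531
angle = 17.6172 degrees

17.6172 degrees


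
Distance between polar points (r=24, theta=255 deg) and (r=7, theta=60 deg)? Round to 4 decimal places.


d = sqrt(r1^2 + r2^2 - 2*r1*r2*cos(t2-t1))
d = sqrt(24^2 + 7^2 - 2*24*7*cos(60-255)) = 30.8148

30.8148


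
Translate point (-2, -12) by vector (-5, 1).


Translation: (x+dx, y+dy) = (-2+-5, -12+1) = (-7, -11)

(-7, -11)


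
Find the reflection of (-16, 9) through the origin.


Reflection through origin: (x, y) -> (-x, -y)
(-16, 9) -> (16, -9)

(16, -9)


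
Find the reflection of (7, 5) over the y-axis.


Reflection across y-axis: (x, y) -> (-x, y)
(7, 5) -> (-7, 5)

(-7, 5)


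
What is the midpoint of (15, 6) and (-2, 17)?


Midpoint = ((15+-2)/2, (6+17)/2) = (6.5, 11.5)

(6.5, 11.5)


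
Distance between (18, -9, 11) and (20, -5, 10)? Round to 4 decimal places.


d = sqrt((20-18)^2 + (-5--9)^2 + (10-11)^2) = 4.5826

4.5826


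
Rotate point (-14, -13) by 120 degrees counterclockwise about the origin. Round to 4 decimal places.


x' = -14*cos(120) - -13*sin(120) = 18.2583
y' = -14*sin(120) + -13*cos(120) = -5.6244

(18.2583, -5.6244)


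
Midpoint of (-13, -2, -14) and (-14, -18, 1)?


Midpoint = ((-13+-14)/2, (-2+-18)/2, (-14+1)/2) = (-13.5, -10, -6.5)

(-13.5, -10, -6.5)


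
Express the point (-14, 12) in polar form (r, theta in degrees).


r = sqrt((-14)^2 + 12^2) = 18.4391
theta = atan2(12, -14) = 139.3987 degrees

r = 18.4391, theta = 139.3987 degrees


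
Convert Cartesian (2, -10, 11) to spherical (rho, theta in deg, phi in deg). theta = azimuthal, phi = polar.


rho = sqrt(2^2 + (-10)^2 + 11^2) = 15
theta = atan2(-10, 2) = 281.3099 deg
phi = acos(11/15) = 42.8334 deg

rho = 15, theta = 281.3099 deg, phi = 42.8334 deg


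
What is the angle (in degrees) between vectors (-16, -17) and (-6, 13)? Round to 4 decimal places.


dot = -16*-6 + -17*13 = -125
|u| = 23.3452, |v| = 14.3178
cos(angle) = -0.374
angle = 111.9606 degrees

111.9606 degrees


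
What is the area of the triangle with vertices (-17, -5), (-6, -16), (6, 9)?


Area = |x1(y2-y3) + x2(y3-y1) + x3(y1-y2)| / 2
= |-17*(-16-9) + -6*(9--5) + 6*(-5--16)| / 2
= 203.5

203.5


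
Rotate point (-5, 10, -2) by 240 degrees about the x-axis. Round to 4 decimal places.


x' = -5
y' = 10*cos(240) - -2*sin(240) = -6.7321
z' = 10*sin(240) + -2*cos(240) = -7.6603

(-5, -6.7321, -7.6603)


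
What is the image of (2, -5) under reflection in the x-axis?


Reflection across x-axis: (x, y) -> (x, -y)
(2, -5) -> (2, 5)

(2, 5)


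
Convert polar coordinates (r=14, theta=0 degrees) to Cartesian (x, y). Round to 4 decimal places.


x = 14 * cos(0) = 14
y = 14 * sin(0) = 0

(14, 0)


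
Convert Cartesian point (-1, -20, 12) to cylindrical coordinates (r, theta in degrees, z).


r = sqrt((-1)^2 + (-20)^2) = 20.025
theta = atan2(-20, -1) = 267.1376 deg
z = 12

r = 20.025, theta = 267.1376 deg, z = 12


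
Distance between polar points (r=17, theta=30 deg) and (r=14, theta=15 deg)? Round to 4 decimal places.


d = sqrt(r1^2 + r2^2 - 2*r1*r2*cos(t2-t1))
d = sqrt(17^2 + 14^2 - 2*17*14*cos(15-30)) = 5.0219

5.0219


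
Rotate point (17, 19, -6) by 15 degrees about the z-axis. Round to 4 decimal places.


x' = 17*cos(15) - 19*sin(15) = 11.5032
y' = 17*sin(15) + 19*cos(15) = 22.7525
z' = -6

(11.5032, 22.7525, -6)


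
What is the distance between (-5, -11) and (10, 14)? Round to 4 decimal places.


d = sqrt((10--5)^2 + (14--11)^2) = 29.1548

29.1548


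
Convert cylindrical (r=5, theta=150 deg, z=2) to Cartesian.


x = 5 * cos(150) = -4.3301
y = 5 * sin(150) = 2.5
z = 2

(-4.3301, 2.5, 2)


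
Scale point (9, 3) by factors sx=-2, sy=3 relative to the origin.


Scaling: (x*sx, y*sy) = (9*-2, 3*3) = (-18, 9)

(-18, 9)


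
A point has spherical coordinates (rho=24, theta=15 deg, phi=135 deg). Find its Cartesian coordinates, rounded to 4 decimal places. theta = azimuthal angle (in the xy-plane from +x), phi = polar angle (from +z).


x = 24 * sin(135) * cos(15) = 16.3923
y = 24 * sin(135) * sin(15) = 4.3923
z = 24 * cos(135) = -16.9706

(16.3923, 4.3923, -16.9706)


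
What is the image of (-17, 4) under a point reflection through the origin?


Reflection through origin: (x, y) -> (-x, -y)
(-17, 4) -> (17, -4)

(17, -4)


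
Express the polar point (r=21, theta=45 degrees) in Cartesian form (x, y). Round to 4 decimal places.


x = 21 * cos(45) = 14.8492
y = 21 * sin(45) = 14.8492

(14.8492, 14.8492)


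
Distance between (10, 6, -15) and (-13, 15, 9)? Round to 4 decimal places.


d = sqrt((-13-10)^2 + (15-6)^2 + (9--15)^2) = 34.4384

34.4384


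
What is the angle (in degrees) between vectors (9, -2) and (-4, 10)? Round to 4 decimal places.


dot = 9*-4 + -2*10 = -56
|u| = 9.2195, |v| = 10.7703
cos(angle) = -0.564
angle = 124.3302 degrees

124.3302 degrees


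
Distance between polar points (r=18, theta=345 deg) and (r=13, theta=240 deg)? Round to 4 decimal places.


d = sqrt(r1^2 + r2^2 - 2*r1*r2*cos(t2-t1))
d = sqrt(18^2 + 13^2 - 2*18*13*cos(240-345)) = 24.7816

24.7816


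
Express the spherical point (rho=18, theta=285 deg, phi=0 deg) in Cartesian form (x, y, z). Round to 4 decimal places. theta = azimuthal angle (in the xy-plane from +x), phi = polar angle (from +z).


x = 18 * sin(0) * cos(285) = 0
y = 18 * sin(0) * sin(285) = 0
z = 18 * cos(0) = 18

(0, 0, 18)


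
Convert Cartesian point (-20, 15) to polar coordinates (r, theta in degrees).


r = sqrt((-20)^2 + 15^2) = 25
theta = atan2(15, -20) = 143.1301 degrees

r = 25, theta = 143.1301 degrees


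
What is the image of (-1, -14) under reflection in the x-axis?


Reflection across x-axis: (x, y) -> (x, -y)
(-1, -14) -> (-1, 14)

(-1, 14)


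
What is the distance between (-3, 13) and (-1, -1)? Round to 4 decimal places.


d = sqrt((-1--3)^2 + (-1-13)^2) = 14.1421

14.1421


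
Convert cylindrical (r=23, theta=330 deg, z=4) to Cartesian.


x = 23 * cos(330) = 19.9186
y = 23 * sin(330) = -11.5
z = 4

(19.9186, -11.5, 4)


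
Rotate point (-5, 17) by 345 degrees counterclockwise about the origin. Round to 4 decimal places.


x' = -5*cos(345) - 17*sin(345) = -0.4297
y' = -5*sin(345) + 17*cos(345) = 17.7148

(-0.4297, 17.7148)


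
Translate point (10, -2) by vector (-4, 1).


Translation: (x+dx, y+dy) = (10+-4, -2+1) = (6, -1)

(6, -1)


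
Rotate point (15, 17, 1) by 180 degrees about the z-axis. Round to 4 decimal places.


x' = 15*cos(180) - 17*sin(180) = -15
y' = 15*sin(180) + 17*cos(180) = -17
z' = 1

(-15, -17, 1)


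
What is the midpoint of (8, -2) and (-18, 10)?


Midpoint = ((8+-18)/2, (-2+10)/2) = (-5, 4)

(-5, 4)


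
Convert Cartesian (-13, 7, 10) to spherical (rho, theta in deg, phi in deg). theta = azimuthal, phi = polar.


rho = sqrt((-13)^2 + 7^2 + 10^2) = 17.8326
theta = atan2(7, -13) = 151.6992 deg
phi = acos(10/17.8326) = 55.8908 deg

rho = 17.8326, theta = 151.6992 deg, phi = 55.8908 deg


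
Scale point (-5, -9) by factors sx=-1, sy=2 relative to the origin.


Scaling: (x*sx, y*sy) = (-5*-1, -9*2) = (5, -18)

(5, -18)


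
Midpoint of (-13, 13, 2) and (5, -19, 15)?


Midpoint = ((-13+5)/2, (13+-19)/2, (2+15)/2) = (-4, -3, 8.5)

(-4, -3, 8.5)


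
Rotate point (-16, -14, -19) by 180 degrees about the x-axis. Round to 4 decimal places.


x' = -16
y' = -14*cos(180) - -19*sin(180) = 14
z' = -14*sin(180) + -19*cos(180) = 19

(-16, 14, 19)


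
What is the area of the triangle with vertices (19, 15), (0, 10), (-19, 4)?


Area = |x1(y2-y3) + x2(y3-y1) + x3(y1-y2)| / 2
= |19*(10-4) + 0*(4-15) + -19*(15-10)| / 2
= 9.5

9.5


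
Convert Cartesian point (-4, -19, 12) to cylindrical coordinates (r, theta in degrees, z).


r = sqrt((-4)^2 + (-19)^2) = 19.4165
theta = atan2(-19, -4) = 258.1113 deg
z = 12

r = 19.4165, theta = 258.1113 deg, z = 12


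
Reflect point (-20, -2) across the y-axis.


Reflection across y-axis: (x, y) -> (-x, y)
(-20, -2) -> (20, -2)

(20, -2)


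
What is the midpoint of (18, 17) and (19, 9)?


Midpoint = ((18+19)/2, (17+9)/2) = (18.5, 13)

(18.5, 13)


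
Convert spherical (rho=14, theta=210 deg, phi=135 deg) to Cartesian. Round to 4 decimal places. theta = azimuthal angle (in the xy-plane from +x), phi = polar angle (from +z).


x = 14 * sin(135) * cos(210) = -8.5732
y = 14 * sin(135) * sin(210) = -4.9497
z = 14 * cos(135) = -9.8995

(-8.5732, -4.9497, -9.8995)


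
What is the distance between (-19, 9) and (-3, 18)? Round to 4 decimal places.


d = sqrt((-3--19)^2 + (18-9)^2) = 18.3576

18.3576


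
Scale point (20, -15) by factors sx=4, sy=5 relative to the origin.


Scaling: (x*sx, y*sy) = (20*4, -15*5) = (80, -75)

(80, -75)


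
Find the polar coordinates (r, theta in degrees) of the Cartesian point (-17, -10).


r = sqrt((-17)^2 + (-10)^2) = 19.7231
theta = atan2(-10, -17) = 210.4655 degrees

r = 19.7231, theta = 210.4655 degrees


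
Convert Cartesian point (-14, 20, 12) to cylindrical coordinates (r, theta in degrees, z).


r = sqrt((-14)^2 + 20^2) = 24.4131
theta = atan2(20, -14) = 124.992 deg
z = 12

r = 24.4131, theta = 124.992 deg, z = 12


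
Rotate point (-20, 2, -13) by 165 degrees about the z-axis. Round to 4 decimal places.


x' = -20*cos(165) - 2*sin(165) = 18.8009
y' = -20*sin(165) + 2*cos(165) = -7.1082
z' = -13

(18.8009, -7.1082, -13)


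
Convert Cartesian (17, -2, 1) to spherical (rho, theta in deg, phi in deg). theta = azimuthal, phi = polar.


rho = sqrt(17^2 + (-2)^2 + 1^2) = 17.1464
theta = atan2(-2, 17) = 353.2902 deg
phi = acos(1/17.1464) = 86.6565 deg

rho = 17.1464, theta = 353.2902 deg, phi = 86.6565 deg


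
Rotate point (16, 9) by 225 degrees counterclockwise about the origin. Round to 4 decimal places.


x' = 16*cos(225) - 9*sin(225) = -4.9497
y' = 16*sin(225) + 9*cos(225) = -17.6777

(-4.9497, -17.6777)


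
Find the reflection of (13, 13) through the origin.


Reflection through origin: (x, y) -> (-x, -y)
(13, 13) -> (-13, -13)

(-13, -13)


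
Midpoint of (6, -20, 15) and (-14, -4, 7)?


Midpoint = ((6+-14)/2, (-20+-4)/2, (15+7)/2) = (-4, -12, 11)

(-4, -12, 11)


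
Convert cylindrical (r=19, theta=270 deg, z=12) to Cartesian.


x = 19 * cos(270) = 0
y = 19 * sin(270) = -19
z = 12

(0, -19, 12)


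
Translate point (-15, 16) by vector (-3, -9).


Translation: (x+dx, y+dy) = (-15+-3, 16+-9) = (-18, 7)

(-18, 7)


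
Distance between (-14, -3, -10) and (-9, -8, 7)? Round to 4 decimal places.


d = sqrt((-9--14)^2 + (-8--3)^2 + (7--10)^2) = 18.412

18.412


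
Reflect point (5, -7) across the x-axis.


Reflection across x-axis: (x, y) -> (x, -y)
(5, -7) -> (5, 7)

(5, 7)


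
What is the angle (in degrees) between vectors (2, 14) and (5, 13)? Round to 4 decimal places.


dot = 2*5 + 14*13 = 192
|u| = 14.1421, |v| = 13.9284
cos(angle) = 0.9747
angle = 12.9074 degrees

12.9074 degrees


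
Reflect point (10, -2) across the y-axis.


Reflection across y-axis: (x, y) -> (-x, y)
(10, -2) -> (-10, -2)

(-10, -2)


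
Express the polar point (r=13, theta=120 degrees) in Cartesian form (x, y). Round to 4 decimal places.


x = 13 * cos(120) = -6.5
y = 13 * sin(120) = 11.2583

(-6.5, 11.2583)


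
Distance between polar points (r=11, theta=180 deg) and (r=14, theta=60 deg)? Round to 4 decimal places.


d = sqrt(r1^2 + r2^2 - 2*r1*r2*cos(t2-t1))
d = sqrt(11^2 + 14^2 - 2*11*14*cos(60-180)) = 21.7025

21.7025


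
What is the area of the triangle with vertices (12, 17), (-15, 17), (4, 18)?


Area = |x1(y2-y3) + x2(y3-y1) + x3(y1-y2)| / 2
= |12*(17-18) + -15*(18-17) + 4*(17-17)| / 2
= 13.5

13.5


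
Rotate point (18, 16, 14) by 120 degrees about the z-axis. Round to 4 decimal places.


x' = 18*cos(120) - 16*sin(120) = -22.8564
y' = 18*sin(120) + 16*cos(120) = 7.5885
z' = 14

(-22.8564, 7.5885, 14)


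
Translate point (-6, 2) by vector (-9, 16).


Translation: (x+dx, y+dy) = (-6+-9, 2+16) = (-15, 18)

(-15, 18)


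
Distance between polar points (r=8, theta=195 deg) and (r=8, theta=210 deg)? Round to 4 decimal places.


d = sqrt(r1^2 + r2^2 - 2*r1*r2*cos(t2-t1))
d = sqrt(8^2 + 8^2 - 2*8*8*cos(210-195)) = 2.0884

2.0884


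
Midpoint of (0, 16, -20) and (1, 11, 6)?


Midpoint = ((0+1)/2, (16+11)/2, (-20+6)/2) = (0.5, 13.5, -7)

(0.5, 13.5, -7)


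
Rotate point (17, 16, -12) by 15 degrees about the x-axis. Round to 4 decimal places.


x' = 17
y' = 16*cos(15) - -12*sin(15) = 18.5606
z' = 16*sin(15) + -12*cos(15) = -7.45

(17, 18.5606, -7.45)


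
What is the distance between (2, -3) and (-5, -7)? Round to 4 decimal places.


d = sqrt((-5-2)^2 + (-7--3)^2) = 8.0623

8.0623


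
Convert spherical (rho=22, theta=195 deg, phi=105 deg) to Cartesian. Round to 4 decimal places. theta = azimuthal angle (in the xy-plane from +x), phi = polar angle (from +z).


x = 22 * sin(105) * cos(195) = -20.5263
y = 22 * sin(105) * sin(195) = -5.5
z = 22 * cos(105) = -5.694

(-20.5263, -5.5, -5.694)


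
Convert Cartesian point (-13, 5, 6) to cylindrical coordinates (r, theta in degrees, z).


r = sqrt((-13)^2 + 5^2) = 13.9284
theta = atan2(5, -13) = 158.9625 deg
z = 6

r = 13.9284, theta = 158.9625 deg, z = 6


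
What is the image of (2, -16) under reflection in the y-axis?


Reflection across y-axis: (x, y) -> (-x, y)
(2, -16) -> (-2, -16)

(-2, -16)


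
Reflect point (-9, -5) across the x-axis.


Reflection across x-axis: (x, y) -> (x, -y)
(-9, -5) -> (-9, 5)

(-9, 5)


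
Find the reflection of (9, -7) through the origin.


Reflection through origin: (x, y) -> (-x, -y)
(9, -7) -> (-9, 7)

(-9, 7)


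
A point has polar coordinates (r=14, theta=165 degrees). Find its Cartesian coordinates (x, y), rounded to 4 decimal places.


x = 14 * cos(165) = -13.523
y = 14 * sin(165) = 3.6235

(-13.523, 3.6235)


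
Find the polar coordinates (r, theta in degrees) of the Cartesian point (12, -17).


r = sqrt(12^2 + (-17)^2) = 20.8087
theta = atan2(-17, 12) = 305.2176 degrees

r = 20.8087, theta = 305.2176 degrees


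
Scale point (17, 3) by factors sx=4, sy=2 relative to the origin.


Scaling: (x*sx, y*sy) = (17*4, 3*2) = (68, 6)

(68, 6)


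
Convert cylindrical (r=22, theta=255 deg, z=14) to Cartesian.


x = 22 * cos(255) = -5.694
y = 22 * sin(255) = -21.2504
z = 14

(-5.694, -21.2504, 14)


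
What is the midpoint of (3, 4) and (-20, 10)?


Midpoint = ((3+-20)/2, (4+10)/2) = (-8.5, 7)

(-8.5, 7)


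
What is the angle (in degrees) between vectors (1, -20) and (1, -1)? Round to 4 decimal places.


dot = 1*1 + -20*-1 = 21
|u| = 20.025, |v| = 1.4142
cos(angle) = 0.7415
angle = 42.1376 degrees

42.1376 degrees


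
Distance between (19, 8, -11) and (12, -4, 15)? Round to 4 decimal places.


d = sqrt((12-19)^2 + (-4-8)^2 + (15--11)^2) = 29.4788

29.4788


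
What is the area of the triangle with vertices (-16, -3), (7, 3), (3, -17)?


Area = |x1(y2-y3) + x2(y3-y1) + x3(y1-y2)| / 2
= |-16*(3--17) + 7*(-17--3) + 3*(-3-3)| / 2
= 218

218


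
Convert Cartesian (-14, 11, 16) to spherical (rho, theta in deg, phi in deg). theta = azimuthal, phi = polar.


rho = sqrt((-14)^2 + 11^2 + 16^2) = 23.9374
theta = atan2(11, -14) = 141.8428 deg
phi = acos(16/23.9374) = 48.0556 deg

rho = 23.9374, theta = 141.8428 deg, phi = 48.0556 deg


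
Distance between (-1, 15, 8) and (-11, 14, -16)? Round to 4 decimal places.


d = sqrt((-11--1)^2 + (14-15)^2 + (-16-8)^2) = 26.0192

26.0192


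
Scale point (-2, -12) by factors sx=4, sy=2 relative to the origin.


Scaling: (x*sx, y*sy) = (-2*4, -12*2) = (-8, -24)

(-8, -24)


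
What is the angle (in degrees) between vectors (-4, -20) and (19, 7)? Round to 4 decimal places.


dot = -4*19 + -20*7 = -216
|u| = 20.3961, |v| = 20.2485
cos(angle) = -0.523
angle = 121.5348 degrees

121.5348 degrees


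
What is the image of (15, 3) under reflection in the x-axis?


Reflection across x-axis: (x, y) -> (x, -y)
(15, 3) -> (15, -3)

(15, -3)


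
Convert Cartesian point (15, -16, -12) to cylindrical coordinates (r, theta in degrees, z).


r = sqrt(15^2 + (-16)^2) = 21.9317
theta = atan2(-16, 15) = 313.1524 deg
z = -12

r = 21.9317, theta = 313.1524 deg, z = -12


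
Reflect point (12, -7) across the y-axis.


Reflection across y-axis: (x, y) -> (-x, y)
(12, -7) -> (-12, -7)

(-12, -7)


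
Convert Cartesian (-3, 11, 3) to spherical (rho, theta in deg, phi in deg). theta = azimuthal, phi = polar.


rho = sqrt((-3)^2 + 11^2 + 3^2) = 11.7898
theta = atan2(11, -3) = 105.2551 deg
phi = acos(3/11.7898) = 75.2586 deg

rho = 11.7898, theta = 105.2551 deg, phi = 75.2586 deg


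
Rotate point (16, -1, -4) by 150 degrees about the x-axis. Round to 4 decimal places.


x' = 16
y' = -1*cos(150) - -4*sin(150) = 2.866
z' = -1*sin(150) + -4*cos(150) = 2.9641

(16, 2.866, 2.9641)


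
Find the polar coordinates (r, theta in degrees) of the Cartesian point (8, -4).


r = sqrt(8^2 + (-4)^2) = 8.9443
theta = atan2(-4, 8) = 333.4349 degrees

r = 8.9443, theta = 333.4349 degrees


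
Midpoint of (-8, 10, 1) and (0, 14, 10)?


Midpoint = ((-8+0)/2, (10+14)/2, (1+10)/2) = (-4, 12, 5.5)

(-4, 12, 5.5)


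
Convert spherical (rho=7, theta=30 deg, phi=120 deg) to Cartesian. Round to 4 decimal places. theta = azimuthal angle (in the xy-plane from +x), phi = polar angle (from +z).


x = 7 * sin(120) * cos(30) = 5.25
y = 7 * sin(120) * sin(30) = 3.0311
z = 7 * cos(120) = -3.5

(5.25, 3.0311, -3.5)


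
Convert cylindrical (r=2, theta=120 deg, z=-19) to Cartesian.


x = 2 * cos(120) = -1
y = 2 * sin(120) = 1.7321
z = -19

(-1, 1.7321, -19)


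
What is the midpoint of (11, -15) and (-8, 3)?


Midpoint = ((11+-8)/2, (-15+3)/2) = (1.5, -6)

(1.5, -6)


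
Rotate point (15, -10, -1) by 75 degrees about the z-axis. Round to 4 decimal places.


x' = 15*cos(75) - -10*sin(75) = 13.5415
y' = 15*sin(75) + -10*cos(75) = 11.9007
z' = -1

(13.5415, 11.9007, -1)


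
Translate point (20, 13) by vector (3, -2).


Translation: (x+dx, y+dy) = (20+3, 13+-2) = (23, 11)

(23, 11)


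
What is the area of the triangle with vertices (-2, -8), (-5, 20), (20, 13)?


Area = |x1(y2-y3) + x2(y3-y1) + x3(y1-y2)| / 2
= |-2*(20-13) + -5*(13--8) + 20*(-8-20)| / 2
= 339.5

339.5


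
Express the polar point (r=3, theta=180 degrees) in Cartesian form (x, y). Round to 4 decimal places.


x = 3 * cos(180) = -3
y = 3 * sin(180) = 0

(-3, 0)


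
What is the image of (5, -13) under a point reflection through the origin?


Reflection through origin: (x, y) -> (-x, -y)
(5, -13) -> (-5, 13)

(-5, 13)


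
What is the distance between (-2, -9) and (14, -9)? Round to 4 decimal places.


d = sqrt((14--2)^2 + (-9--9)^2) = 16

16


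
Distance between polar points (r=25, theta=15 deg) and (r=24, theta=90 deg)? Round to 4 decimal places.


d = sqrt(r1^2 + r2^2 - 2*r1*r2*cos(t2-t1))
d = sqrt(25^2 + 24^2 - 2*25*24*cos(90-15)) = 29.8399

29.8399


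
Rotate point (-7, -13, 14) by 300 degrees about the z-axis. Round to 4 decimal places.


x' = -7*cos(300) - -13*sin(300) = -14.7583
y' = -7*sin(300) + -13*cos(300) = -0.4378
z' = 14

(-14.7583, -0.4378, 14)


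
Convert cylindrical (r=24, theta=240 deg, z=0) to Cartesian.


x = 24 * cos(240) = -12
y = 24 * sin(240) = -20.7846
z = 0

(-12, -20.7846, 0)


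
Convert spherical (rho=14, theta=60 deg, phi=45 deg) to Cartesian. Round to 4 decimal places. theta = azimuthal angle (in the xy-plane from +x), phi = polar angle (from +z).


x = 14 * sin(45) * cos(60) = 4.9497
y = 14 * sin(45) * sin(60) = 8.5732
z = 14 * cos(45) = 9.8995

(4.9497, 8.5732, 9.8995)


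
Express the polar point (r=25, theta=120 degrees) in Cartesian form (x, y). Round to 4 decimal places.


x = 25 * cos(120) = -12.5
y = 25 * sin(120) = 21.6506

(-12.5, 21.6506)


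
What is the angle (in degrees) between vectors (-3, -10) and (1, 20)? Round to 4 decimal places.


dot = -3*1 + -10*20 = -203
|u| = 10.4403, |v| = 20.025
cos(angle) = -0.971
angle = 166.1632 degrees

166.1632 degrees


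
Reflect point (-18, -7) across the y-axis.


Reflection across y-axis: (x, y) -> (-x, y)
(-18, -7) -> (18, -7)

(18, -7)


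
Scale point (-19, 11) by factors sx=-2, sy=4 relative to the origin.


Scaling: (x*sx, y*sy) = (-19*-2, 11*4) = (38, 44)

(38, 44)


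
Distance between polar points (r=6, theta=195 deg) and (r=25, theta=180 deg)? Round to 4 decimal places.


d = sqrt(r1^2 + r2^2 - 2*r1*r2*cos(t2-t1))
d = sqrt(6^2 + 25^2 - 2*6*25*cos(180-195)) = 19.2671

19.2671


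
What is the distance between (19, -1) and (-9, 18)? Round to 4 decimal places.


d = sqrt((-9-19)^2 + (18--1)^2) = 33.8378

33.8378


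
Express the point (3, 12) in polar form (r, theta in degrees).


r = sqrt(3^2 + 12^2) = 12.3693
theta = atan2(12, 3) = 75.9638 degrees

r = 12.3693, theta = 75.9638 degrees


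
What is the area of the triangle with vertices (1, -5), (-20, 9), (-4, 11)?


Area = |x1(y2-y3) + x2(y3-y1) + x3(y1-y2)| / 2
= |1*(9-11) + -20*(11--5) + -4*(-5-9)| / 2
= 133

133


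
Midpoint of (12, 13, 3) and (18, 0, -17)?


Midpoint = ((12+18)/2, (13+0)/2, (3+-17)/2) = (15, 6.5, -7)

(15, 6.5, -7)


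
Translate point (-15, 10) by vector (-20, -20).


Translation: (x+dx, y+dy) = (-15+-20, 10+-20) = (-35, -10)

(-35, -10)


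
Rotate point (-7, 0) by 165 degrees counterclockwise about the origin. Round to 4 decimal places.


x' = -7*cos(165) - 0*sin(165) = 6.7615
y' = -7*sin(165) + 0*cos(165) = -1.8117

(6.7615, -1.8117)


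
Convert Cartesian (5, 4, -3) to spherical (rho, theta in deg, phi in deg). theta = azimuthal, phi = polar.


rho = sqrt(5^2 + 4^2 + (-3)^2) = 7.0711
theta = atan2(4, 5) = 38.6598 deg
phi = acos(-3/7.0711) = 115.1041 deg

rho = 7.0711, theta = 38.6598 deg, phi = 115.1041 deg


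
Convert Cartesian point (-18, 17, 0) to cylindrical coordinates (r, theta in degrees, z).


r = sqrt((-18)^2 + 17^2) = 24.7588
theta = atan2(17, -18) = 136.6366 deg
z = 0

r = 24.7588, theta = 136.6366 deg, z = 0


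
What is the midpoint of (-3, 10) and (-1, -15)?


Midpoint = ((-3+-1)/2, (10+-15)/2) = (-2, -2.5)

(-2, -2.5)


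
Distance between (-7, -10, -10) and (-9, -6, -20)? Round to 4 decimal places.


d = sqrt((-9--7)^2 + (-6--10)^2 + (-20--10)^2) = 10.9545

10.9545


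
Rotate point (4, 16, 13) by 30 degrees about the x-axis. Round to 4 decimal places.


x' = 4
y' = 16*cos(30) - 13*sin(30) = 7.3564
z' = 16*sin(30) + 13*cos(30) = 19.2583

(4, 7.3564, 19.2583)


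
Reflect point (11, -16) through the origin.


Reflection through origin: (x, y) -> (-x, -y)
(11, -16) -> (-11, 16)

(-11, 16)


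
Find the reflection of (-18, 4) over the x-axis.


Reflection across x-axis: (x, y) -> (x, -y)
(-18, 4) -> (-18, -4)

(-18, -4)


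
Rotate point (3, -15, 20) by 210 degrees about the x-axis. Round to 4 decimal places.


x' = 3
y' = -15*cos(210) - 20*sin(210) = 22.9904
z' = -15*sin(210) + 20*cos(210) = -9.8205

(3, 22.9904, -9.8205)


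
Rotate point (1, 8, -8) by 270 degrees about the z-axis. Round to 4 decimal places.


x' = 1*cos(270) - 8*sin(270) = 8
y' = 1*sin(270) + 8*cos(270) = -1
z' = -8

(8, -1, -8)


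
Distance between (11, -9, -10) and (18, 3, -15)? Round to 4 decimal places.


d = sqrt((18-11)^2 + (3--9)^2 + (-15--10)^2) = 14.7648

14.7648
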